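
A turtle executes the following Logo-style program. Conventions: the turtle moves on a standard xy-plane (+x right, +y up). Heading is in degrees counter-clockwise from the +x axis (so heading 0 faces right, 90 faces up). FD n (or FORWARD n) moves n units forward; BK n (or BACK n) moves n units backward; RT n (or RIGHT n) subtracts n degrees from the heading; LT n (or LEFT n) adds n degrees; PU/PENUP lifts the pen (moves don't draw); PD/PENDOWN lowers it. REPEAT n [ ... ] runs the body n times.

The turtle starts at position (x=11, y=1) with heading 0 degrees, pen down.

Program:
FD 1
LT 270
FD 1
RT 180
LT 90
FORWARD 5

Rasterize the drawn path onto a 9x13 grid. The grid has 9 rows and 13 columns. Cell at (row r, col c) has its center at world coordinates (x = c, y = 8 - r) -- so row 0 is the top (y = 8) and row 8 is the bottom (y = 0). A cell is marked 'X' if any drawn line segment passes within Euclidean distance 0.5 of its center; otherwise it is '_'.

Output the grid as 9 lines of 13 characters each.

Segment 0: (11,1) -> (12,1)
Segment 1: (12,1) -> (12,0)
Segment 2: (12,0) -> (7,0)

Answer: _____________
_____________
_____________
_____________
_____________
_____________
_____________
___________XX
_______XXXXXX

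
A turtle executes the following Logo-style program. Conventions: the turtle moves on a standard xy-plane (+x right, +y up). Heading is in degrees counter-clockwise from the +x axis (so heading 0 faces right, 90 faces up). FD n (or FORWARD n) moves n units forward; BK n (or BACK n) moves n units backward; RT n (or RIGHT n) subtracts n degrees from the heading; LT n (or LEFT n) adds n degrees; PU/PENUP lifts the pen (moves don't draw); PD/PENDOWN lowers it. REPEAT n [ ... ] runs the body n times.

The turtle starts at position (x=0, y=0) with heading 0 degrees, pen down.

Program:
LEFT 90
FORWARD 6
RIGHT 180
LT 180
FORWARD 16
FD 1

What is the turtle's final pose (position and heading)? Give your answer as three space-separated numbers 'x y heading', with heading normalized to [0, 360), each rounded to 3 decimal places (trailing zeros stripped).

Answer: 0 23 90

Derivation:
Executing turtle program step by step:
Start: pos=(0,0), heading=0, pen down
LT 90: heading 0 -> 90
FD 6: (0,0) -> (0,6) [heading=90, draw]
RT 180: heading 90 -> 270
LT 180: heading 270 -> 90
FD 16: (0,6) -> (0,22) [heading=90, draw]
FD 1: (0,22) -> (0,23) [heading=90, draw]
Final: pos=(0,23), heading=90, 3 segment(s) drawn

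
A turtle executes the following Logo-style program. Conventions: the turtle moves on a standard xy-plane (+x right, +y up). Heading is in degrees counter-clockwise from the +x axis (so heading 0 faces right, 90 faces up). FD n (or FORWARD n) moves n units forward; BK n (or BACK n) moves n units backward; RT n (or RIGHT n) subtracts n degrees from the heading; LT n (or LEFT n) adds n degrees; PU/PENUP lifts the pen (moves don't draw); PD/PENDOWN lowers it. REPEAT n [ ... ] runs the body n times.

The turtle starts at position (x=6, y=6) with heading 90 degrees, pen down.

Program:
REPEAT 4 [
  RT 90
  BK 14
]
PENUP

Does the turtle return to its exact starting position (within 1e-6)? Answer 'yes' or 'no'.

Executing turtle program step by step:
Start: pos=(6,6), heading=90, pen down
REPEAT 4 [
  -- iteration 1/4 --
  RT 90: heading 90 -> 0
  BK 14: (6,6) -> (-8,6) [heading=0, draw]
  -- iteration 2/4 --
  RT 90: heading 0 -> 270
  BK 14: (-8,6) -> (-8,20) [heading=270, draw]
  -- iteration 3/4 --
  RT 90: heading 270 -> 180
  BK 14: (-8,20) -> (6,20) [heading=180, draw]
  -- iteration 4/4 --
  RT 90: heading 180 -> 90
  BK 14: (6,20) -> (6,6) [heading=90, draw]
]
PU: pen up
Final: pos=(6,6), heading=90, 4 segment(s) drawn

Start position: (6, 6)
Final position: (6, 6)
Distance = 0; < 1e-6 -> CLOSED

Answer: yes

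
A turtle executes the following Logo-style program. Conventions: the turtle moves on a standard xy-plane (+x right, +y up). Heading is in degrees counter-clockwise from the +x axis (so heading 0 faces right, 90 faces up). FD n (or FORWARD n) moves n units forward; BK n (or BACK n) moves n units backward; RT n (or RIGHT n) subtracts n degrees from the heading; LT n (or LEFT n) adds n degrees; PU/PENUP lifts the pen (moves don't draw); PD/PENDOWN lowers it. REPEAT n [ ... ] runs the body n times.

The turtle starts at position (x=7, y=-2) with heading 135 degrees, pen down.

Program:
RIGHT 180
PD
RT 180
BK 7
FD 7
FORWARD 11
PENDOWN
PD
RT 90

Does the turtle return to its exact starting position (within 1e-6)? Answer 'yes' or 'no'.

Answer: no

Derivation:
Executing turtle program step by step:
Start: pos=(7,-2), heading=135, pen down
RT 180: heading 135 -> 315
PD: pen down
RT 180: heading 315 -> 135
BK 7: (7,-2) -> (11.95,-6.95) [heading=135, draw]
FD 7: (11.95,-6.95) -> (7,-2) [heading=135, draw]
FD 11: (7,-2) -> (-0.778,5.778) [heading=135, draw]
PD: pen down
PD: pen down
RT 90: heading 135 -> 45
Final: pos=(-0.778,5.778), heading=45, 3 segment(s) drawn

Start position: (7, -2)
Final position: (-0.778, 5.778)
Distance = 11; >= 1e-6 -> NOT closed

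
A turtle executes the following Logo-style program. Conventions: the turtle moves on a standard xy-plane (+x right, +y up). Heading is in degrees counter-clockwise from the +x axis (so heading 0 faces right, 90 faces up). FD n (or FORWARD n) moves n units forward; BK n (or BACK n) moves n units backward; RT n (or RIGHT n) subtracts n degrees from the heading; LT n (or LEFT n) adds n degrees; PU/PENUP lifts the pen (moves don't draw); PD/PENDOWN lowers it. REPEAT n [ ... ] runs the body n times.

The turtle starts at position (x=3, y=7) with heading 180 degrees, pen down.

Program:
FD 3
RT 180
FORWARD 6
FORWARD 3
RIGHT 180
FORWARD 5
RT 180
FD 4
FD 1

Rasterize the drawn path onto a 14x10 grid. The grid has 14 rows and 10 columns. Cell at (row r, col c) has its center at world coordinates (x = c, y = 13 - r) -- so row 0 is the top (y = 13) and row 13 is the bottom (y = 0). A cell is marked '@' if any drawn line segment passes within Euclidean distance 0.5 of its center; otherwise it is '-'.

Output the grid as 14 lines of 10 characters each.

Answer: ----------
----------
----------
----------
----------
----------
@@@@@@@@@@
----------
----------
----------
----------
----------
----------
----------

Derivation:
Segment 0: (3,7) -> (0,7)
Segment 1: (0,7) -> (6,7)
Segment 2: (6,7) -> (9,7)
Segment 3: (9,7) -> (4,7)
Segment 4: (4,7) -> (8,7)
Segment 5: (8,7) -> (9,7)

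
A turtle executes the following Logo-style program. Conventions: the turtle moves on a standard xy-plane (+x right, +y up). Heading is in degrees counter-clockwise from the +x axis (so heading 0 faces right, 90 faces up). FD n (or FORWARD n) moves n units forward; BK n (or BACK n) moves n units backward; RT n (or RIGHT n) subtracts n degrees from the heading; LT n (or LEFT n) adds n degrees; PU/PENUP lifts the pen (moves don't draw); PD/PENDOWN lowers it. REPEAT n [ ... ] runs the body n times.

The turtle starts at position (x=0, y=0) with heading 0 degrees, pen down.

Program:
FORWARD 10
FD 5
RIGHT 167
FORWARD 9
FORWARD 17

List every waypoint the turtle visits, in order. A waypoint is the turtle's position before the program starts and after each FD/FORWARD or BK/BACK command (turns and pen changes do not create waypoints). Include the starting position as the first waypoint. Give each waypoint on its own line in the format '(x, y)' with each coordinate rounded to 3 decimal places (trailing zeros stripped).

Executing turtle program step by step:
Start: pos=(0,0), heading=0, pen down
FD 10: (0,0) -> (10,0) [heading=0, draw]
FD 5: (10,0) -> (15,0) [heading=0, draw]
RT 167: heading 0 -> 193
FD 9: (15,0) -> (6.231,-2.025) [heading=193, draw]
FD 17: (6.231,-2.025) -> (-10.334,-5.849) [heading=193, draw]
Final: pos=(-10.334,-5.849), heading=193, 4 segment(s) drawn
Waypoints (5 total):
(0, 0)
(10, 0)
(15, 0)
(6.231, -2.025)
(-10.334, -5.849)

Answer: (0, 0)
(10, 0)
(15, 0)
(6.231, -2.025)
(-10.334, -5.849)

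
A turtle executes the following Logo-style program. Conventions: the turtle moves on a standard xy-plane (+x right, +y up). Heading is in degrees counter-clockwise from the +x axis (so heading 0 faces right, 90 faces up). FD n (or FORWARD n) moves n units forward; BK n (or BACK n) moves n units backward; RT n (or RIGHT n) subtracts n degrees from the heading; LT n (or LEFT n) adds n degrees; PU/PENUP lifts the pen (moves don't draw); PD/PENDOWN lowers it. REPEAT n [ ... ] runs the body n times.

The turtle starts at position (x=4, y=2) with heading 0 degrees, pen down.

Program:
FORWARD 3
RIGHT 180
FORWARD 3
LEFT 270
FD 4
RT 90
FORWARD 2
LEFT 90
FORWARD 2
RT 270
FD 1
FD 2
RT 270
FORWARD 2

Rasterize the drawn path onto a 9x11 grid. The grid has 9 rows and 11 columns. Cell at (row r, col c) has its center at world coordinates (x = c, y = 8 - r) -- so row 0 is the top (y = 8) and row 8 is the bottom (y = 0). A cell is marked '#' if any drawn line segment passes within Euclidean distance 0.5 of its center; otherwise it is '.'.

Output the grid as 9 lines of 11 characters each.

Segment 0: (4,2) -> (7,2)
Segment 1: (7,2) -> (4,2)
Segment 2: (4,2) -> (4,6)
Segment 3: (4,6) -> (6,6)
Segment 4: (6,6) -> (6,8)
Segment 5: (6,8) -> (5,8)
Segment 6: (5,8) -> (3,8)
Segment 7: (3,8) -> (3,6)

Answer: ...####....
...#..#....
...####....
....#......
....#......
....#......
....####...
...........
...........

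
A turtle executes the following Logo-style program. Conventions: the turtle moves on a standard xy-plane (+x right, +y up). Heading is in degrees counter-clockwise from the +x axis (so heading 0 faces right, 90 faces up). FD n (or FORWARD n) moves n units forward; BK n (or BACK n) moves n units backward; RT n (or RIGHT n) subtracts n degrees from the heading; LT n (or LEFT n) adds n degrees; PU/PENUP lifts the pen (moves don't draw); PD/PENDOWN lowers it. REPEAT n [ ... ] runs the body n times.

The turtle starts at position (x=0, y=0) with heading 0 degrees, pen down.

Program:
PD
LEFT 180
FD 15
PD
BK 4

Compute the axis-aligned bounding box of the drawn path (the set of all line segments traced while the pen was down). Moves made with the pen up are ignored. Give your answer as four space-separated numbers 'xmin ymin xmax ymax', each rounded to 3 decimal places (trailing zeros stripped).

Answer: -15 0 0 0

Derivation:
Executing turtle program step by step:
Start: pos=(0,0), heading=0, pen down
PD: pen down
LT 180: heading 0 -> 180
FD 15: (0,0) -> (-15,0) [heading=180, draw]
PD: pen down
BK 4: (-15,0) -> (-11,0) [heading=180, draw]
Final: pos=(-11,0), heading=180, 2 segment(s) drawn

Segment endpoints: x in {-15, -11, 0}, y in {0, 0, 0}
xmin=-15, ymin=0, xmax=0, ymax=0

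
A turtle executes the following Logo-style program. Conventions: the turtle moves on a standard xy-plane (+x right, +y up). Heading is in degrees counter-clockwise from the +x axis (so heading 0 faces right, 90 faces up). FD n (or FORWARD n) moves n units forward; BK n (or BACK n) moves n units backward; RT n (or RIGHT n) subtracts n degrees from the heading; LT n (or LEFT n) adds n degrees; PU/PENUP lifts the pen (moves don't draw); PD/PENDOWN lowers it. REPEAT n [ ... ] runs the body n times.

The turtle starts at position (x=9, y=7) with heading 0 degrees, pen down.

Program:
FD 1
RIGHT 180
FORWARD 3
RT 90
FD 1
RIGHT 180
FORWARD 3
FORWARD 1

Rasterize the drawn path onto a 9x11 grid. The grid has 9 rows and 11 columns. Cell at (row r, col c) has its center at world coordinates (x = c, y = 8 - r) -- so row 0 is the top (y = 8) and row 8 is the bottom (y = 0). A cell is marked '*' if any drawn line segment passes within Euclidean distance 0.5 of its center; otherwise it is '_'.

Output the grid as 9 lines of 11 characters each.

Segment 0: (9,7) -> (10,7)
Segment 1: (10,7) -> (7,7)
Segment 2: (7,7) -> (7,8)
Segment 3: (7,8) -> (7,5)
Segment 4: (7,5) -> (7,4)

Answer: _______*___
_______****
_______*___
_______*___
_______*___
___________
___________
___________
___________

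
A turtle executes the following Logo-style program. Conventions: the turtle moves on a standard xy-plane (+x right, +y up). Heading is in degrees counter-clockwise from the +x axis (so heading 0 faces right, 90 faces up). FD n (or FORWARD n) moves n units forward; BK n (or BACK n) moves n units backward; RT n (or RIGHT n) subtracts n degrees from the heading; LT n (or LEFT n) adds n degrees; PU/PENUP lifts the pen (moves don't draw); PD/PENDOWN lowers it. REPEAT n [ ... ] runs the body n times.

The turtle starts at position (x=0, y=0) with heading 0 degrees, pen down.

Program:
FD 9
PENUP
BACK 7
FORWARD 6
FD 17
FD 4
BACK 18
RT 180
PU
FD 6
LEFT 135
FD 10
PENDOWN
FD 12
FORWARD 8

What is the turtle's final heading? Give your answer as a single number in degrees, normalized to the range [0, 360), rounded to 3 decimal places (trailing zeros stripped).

Executing turtle program step by step:
Start: pos=(0,0), heading=0, pen down
FD 9: (0,0) -> (9,0) [heading=0, draw]
PU: pen up
BK 7: (9,0) -> (2,0) [heading=0, move]
FD 6: (2,0) -> (8,0) [heading=0, move]
FD 17: (8,0) -> (25,0) [heading=0, move]
FD 4: (25,0) -> (29,0) [heading=0, move]
BK 18: (29,0) -> (11,0) [heading=0, move]
RT 180: heading 0 -> 180
PU: pen up
FD 6: (11,0) -> (5,0) [heading=180, move]
LT 135: heading 180 -> 315
FD 10: (5,0) -> (12.071,-7.071) [heading=315, move]
PD: pen down
FD 12: (12.071,-7.071) -> (20.556,-15.556) [heading=315, draw]
FD 8: (20.556,-15.556) -> (26.213,-21.213) [heading=315, draw]
Final: pos=(26.213,-21.213), heading=315, 3 segment(s) drawn

Answer: 315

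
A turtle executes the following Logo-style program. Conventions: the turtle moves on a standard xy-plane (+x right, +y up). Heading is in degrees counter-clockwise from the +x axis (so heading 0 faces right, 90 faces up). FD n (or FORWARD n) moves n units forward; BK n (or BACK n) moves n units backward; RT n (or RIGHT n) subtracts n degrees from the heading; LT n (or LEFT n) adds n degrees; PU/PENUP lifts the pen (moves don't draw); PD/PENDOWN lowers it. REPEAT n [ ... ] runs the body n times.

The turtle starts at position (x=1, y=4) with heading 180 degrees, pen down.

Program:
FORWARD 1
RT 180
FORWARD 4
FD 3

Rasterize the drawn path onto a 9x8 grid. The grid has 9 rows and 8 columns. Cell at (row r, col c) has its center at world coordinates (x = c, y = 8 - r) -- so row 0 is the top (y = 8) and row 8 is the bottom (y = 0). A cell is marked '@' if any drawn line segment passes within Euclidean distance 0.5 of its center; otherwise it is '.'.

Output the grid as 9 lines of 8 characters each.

Answer: ........
........
........
........
@@@@@@@@
........
........
........
........

Derivation:
Segment 0: (1,4) -> (0,4)
Segment 1: (0,4) -> (4,4)
Segment 2: (4,4) -> (7,4)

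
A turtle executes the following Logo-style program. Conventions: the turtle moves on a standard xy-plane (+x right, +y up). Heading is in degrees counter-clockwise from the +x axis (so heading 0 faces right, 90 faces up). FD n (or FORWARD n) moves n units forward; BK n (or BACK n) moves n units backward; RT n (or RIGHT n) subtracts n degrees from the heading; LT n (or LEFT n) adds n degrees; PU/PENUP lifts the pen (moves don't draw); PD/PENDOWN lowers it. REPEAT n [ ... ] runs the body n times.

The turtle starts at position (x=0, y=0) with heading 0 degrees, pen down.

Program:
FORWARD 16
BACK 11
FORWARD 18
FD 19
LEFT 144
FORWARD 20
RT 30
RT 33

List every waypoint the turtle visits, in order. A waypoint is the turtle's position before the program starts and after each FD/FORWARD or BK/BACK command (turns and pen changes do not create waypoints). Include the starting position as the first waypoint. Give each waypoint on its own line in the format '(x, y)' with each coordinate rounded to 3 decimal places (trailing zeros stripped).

Executing turtle program step by step:
Start: pos=(0,0), heading=0, pen down
FD 16: (0,0) -> (16,0) [heading=0, draw]
BK 11: (16,0) -> (5,0) [heading=0, draw]
FD 18: (5,0) -> (23,0) [heading=0, draw]
FD 19: (23,0) -> (42,0) [heading=0, draw]
LT 144: heading 0 -> 144
FD 20: (42,0) -> (25.82,11.756) [heading=144, draw]
RT 30: heading 144 -> 114
RT 33: heading 114 -> 81
Final: pos=(25.82,11.756), heading=81, 5 segment(s) drawn
Waypoints (6 total):
(0, 0)
(16, 0)
(5, 0)
(23, 0)
(42, 0)
(25.82, 11.756)

Answer: (0, 0)
(16, 0)
(5, 0)
(23, 0)
(42, 0)
(25.82, 11.756)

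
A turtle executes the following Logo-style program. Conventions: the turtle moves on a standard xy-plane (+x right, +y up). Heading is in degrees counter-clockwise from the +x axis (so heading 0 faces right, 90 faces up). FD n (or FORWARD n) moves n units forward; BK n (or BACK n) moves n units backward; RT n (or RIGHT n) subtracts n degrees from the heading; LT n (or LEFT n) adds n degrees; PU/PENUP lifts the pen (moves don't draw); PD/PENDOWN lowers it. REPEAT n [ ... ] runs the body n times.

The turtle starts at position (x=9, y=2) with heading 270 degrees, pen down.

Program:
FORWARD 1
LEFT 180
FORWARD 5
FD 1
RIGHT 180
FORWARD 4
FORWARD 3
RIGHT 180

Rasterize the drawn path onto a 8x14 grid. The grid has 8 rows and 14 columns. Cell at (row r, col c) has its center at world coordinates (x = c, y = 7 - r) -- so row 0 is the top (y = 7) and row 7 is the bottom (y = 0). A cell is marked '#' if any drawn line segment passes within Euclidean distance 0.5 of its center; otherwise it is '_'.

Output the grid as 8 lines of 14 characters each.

Answer: _________#____
_________#____
_________#____
_________#____
_________#____
_________#____
_________#____
_________#____

Derivation:
Segment 0: (9,2) -> (9,1)
Segment 1: (9,1) -> (9,6)
Segment 2: (9,6) -> (9,7)
Segment 3: (9,7) -> (9,3)
Segment 4: (9,3) -> (9,0)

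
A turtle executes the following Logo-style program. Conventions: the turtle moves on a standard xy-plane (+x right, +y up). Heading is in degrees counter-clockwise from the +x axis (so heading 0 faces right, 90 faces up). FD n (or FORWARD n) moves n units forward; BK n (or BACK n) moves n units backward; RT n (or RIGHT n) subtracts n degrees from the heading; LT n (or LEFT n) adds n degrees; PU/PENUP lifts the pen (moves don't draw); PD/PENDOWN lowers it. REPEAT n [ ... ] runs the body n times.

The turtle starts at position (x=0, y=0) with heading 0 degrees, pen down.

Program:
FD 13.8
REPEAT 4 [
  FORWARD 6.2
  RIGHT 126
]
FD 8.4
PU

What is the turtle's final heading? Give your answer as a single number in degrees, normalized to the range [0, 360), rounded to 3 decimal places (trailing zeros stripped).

Executing turtle program step by step:
Start: pos=(0,0), heading=0, pen down
FD 13.8: (0,0) -> (13.8,0) [heading=0, draw]
REPEAT 4 [
  -- iteration 1/4 --
  FD 6.2: (13.8,0) -> (20,0) [heading=0, draw]
  RT 126: heading 0 -> 234
  -- iteration 2/4 --
  FD 6.2: (20,0) -> (16.356,-5.016) [heading=234, draw]
  RT 126: heading 234 -> 108
  -- iteration 3/4 --
  FD 6.2: (16.356,-5.016) -> (14.44,0.881) [heading=108, draw]
  RT 126: heading 108 -> 342
  -- iteration 4/4 --
  FD 6.2: (14.44,0.881) -> (20.336,-1.035) [heading=342, draw]
  RT 126: heading 342 -> 216
]
FD 8.4: (20.336,-1.035) -> (13.541,-5.973) [heading=216, draw]
PU: pen up
Final: pos=(13.541,-5.973), heading=216, 6 segment(s) drawn

Answer: 216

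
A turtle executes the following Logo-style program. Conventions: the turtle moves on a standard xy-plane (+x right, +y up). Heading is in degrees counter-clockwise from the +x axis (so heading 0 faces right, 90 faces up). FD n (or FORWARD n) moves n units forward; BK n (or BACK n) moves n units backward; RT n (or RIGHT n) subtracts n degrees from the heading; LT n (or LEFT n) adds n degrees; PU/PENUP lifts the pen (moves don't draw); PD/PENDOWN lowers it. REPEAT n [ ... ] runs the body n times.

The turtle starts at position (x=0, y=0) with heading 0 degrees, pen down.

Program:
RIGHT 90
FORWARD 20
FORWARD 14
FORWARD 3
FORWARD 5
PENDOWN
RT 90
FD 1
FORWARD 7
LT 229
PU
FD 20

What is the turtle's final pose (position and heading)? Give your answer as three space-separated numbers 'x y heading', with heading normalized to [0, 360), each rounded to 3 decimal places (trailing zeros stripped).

Executing turtle program step by step:
Start: pos=(0,0), heading=0, pen down
RT 90: heading 0 -> 270
FD 20: (0,0) -> (0,-20) [heading=270, draw]
FD 14: (0,-20) -> (0,-34) [heading=270, draw]
FD 3: (0,-34) -> (0,-37) [heading=270, draw]
FD 5: (0,-37) -> (0,-42) [heading=270, draw]
PD: pen down
RT 90: heading 270 -> 180
FD 1: (0,-42) -> (-1,-42) [heading=180, draw]
FD 7: (-1,-42) -> (-8,-42) [heading=180, draw]
LT 229: heading 180 -> 49
PU: pen up
FD 20: (-8,-42) -> (5.121,-26.906) [heading=49, move]
Final: pos=(5.121,-26.906), heading=49, 6 segment(s) drawn

Answer: 5.121 -26.906 49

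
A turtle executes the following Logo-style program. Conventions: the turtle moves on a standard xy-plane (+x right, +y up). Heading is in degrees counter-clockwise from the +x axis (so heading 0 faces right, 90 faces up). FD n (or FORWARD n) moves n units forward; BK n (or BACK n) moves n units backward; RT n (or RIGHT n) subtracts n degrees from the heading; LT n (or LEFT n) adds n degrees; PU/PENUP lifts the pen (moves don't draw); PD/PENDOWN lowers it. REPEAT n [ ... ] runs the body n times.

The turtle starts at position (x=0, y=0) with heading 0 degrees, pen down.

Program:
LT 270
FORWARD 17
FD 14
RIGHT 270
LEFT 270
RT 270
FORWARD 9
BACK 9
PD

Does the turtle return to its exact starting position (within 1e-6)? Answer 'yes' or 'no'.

Answer: no

Derivation:
Executing turtle program step by step:
Start: pos=(0,0), heading=0, pen down
LT 270: heading 0 -> 270
FD 17: (0,0) -> (0,-17) [heading=270, draw]
FD 14: (0,-17) -> (0,-31) [heading=270, draw]
RT 270: heading 270 -> 0
LT 270: heading 0 -> 270
RT 270: heading 270 -> 0
FD 9: (0,-31) -> (9,-31) [heading=0, draw]
BK 9: (9,-31) -> (0,-31) [heading=0, draw]
PD: pen down
Final: pos=(0,-31), heading=0, 4 segment(s) drawn

Start position: (0, 0)
Final position: (0, -31)
Distance = 31; >= 1e-6 -> NOT closed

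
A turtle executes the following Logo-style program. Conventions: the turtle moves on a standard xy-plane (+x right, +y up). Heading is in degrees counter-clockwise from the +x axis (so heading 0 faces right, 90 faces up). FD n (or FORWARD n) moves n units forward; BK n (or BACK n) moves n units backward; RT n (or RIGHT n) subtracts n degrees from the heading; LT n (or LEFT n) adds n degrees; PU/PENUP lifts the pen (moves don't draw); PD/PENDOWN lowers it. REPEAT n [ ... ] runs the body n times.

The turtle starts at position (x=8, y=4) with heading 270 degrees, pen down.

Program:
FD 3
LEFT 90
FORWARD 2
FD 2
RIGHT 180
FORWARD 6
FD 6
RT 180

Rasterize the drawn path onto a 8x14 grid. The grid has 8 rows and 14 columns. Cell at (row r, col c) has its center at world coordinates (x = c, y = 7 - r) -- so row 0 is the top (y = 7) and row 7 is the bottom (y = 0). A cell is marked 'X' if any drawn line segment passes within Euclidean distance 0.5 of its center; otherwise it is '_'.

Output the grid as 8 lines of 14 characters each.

Segment 0: (8,4) -> (8,1)
Segment 1: (8,1) -> (10,1)
Segment 2: (10,1) -> (12,1)
Segment 3: (12,1) -> (6,1)
Segment 4: (6,1) -> (0,1)

Answer: ______________
______________
______________
________X_____
________X_____
________X_____
XXXXXXXXXXXXX_
______________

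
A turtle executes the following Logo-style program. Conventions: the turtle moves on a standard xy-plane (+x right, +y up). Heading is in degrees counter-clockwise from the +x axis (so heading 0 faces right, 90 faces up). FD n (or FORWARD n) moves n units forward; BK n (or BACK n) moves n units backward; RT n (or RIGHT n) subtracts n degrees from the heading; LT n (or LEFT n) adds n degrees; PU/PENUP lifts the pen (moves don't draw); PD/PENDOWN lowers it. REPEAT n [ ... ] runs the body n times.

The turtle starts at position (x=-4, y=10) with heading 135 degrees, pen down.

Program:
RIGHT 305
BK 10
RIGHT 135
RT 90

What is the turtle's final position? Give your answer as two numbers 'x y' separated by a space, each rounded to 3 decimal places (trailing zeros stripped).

Executing turtle program step by step:
Start: pos=(-4,10), heading=135, pen down
RT 305: heading 135 -> 190
BK 10: (-4,10) -> (5.848,11.736) [heading=190, draw]
RT 135: heading 190 -> 55
RT 90: heading 55 -> 325
Final: pos=(5.848,11.736), heading=325, 1 segment(s) drawn

Answer: 5.848 11.736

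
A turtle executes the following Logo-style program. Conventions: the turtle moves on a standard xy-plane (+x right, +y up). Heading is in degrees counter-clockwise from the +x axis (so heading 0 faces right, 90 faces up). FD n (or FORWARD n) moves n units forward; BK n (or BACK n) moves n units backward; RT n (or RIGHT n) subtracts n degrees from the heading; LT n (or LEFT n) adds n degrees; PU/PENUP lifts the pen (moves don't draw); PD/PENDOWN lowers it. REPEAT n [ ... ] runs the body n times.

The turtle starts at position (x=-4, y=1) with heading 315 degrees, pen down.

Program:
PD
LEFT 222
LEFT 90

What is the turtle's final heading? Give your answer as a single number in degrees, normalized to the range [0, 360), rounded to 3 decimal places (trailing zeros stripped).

Executing turtle program step by step:
Start: pos=(-4,1), heading=315, pen down
PD: pen down
LT 222: heading 315 -> 177
LT 90: heading 177 -> 267
Final: pos=(-4,1), heading=267, 0 segment(s) drawn

Answer: 267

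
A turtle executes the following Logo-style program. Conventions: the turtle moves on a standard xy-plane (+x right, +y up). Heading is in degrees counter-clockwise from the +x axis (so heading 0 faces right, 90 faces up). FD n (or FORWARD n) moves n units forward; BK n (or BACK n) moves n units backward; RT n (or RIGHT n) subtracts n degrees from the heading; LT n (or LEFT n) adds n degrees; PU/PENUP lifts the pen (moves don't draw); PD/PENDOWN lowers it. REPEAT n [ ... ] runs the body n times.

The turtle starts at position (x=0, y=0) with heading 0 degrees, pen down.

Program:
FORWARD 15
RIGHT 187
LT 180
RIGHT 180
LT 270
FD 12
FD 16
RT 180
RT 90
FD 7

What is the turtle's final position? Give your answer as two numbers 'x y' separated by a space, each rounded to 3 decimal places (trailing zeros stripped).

Answer: 11.465 28.644

Derivation:
Executing turtle program step by step:
Start: pos=(0,0), heading=0, pen down
FD 15: (0,0) -> (15,0) [heading=0, draw]
RT 187: heading 0 -> 173
LT 180: heading 173 -> 353
RT 180: heading 353 -> 173
LT 270: heading 173 -> 83
FD 12: (15,0) -> (16.462,11.911) [heading=83, draw]
FD 16: (16.462,11.911) -> (18.412,27.791) [heading=83, draw]
RT 180: heading 83 -> 263
RT 90: heading 263 -> 173
FD 7: (18.412,27.791) -> (11.465,28.644) [heading=173, draw]
Final: pos=(11.465,28.644), heading=173, 4 segment(s) drawn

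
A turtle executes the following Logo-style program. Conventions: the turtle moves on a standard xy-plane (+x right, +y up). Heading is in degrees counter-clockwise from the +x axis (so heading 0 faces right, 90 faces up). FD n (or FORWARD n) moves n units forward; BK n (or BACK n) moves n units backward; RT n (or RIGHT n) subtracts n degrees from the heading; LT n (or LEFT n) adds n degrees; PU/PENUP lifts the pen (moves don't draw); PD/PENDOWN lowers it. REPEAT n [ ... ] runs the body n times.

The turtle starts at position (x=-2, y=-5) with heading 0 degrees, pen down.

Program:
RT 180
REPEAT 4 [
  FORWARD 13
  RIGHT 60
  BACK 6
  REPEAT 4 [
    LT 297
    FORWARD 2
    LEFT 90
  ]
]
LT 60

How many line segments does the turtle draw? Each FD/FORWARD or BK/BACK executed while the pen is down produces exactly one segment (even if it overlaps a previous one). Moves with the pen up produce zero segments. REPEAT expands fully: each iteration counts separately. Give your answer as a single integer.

Answer: 24

Derivation:
Executing turtle program step by step:
Start: pos=(-2,-5), heading=0, pen down
RT 180: heading 0 -> 180
REPEAT 4 [
  -- iteration 1/4 --
  FD 13: (-2,-5) -> (-15,-5) [heading=180, draw]
  RT 60: heading 180 -> 120
  BK 6: (-15,-5) -> (-12,-10.196) [heading=120, draw]
  REPEAT 4 [
    -- iteration 1/4 --
    LT 297: heading 120 -> 57
    FD 2: (-12,-10.196) -> (-10.911,-8.519) [heading=57, draw]
    LT 90: heading 57 -> 147
    -- iteration 2/4 --
    LT 297: heading 147 -> 84
    FD 2: (-10.911,-8.519) -> (-10.702,-6.53) [heading=84, draw]
    LT 90: heading 84 -> 174
    -- iteration 3/4 --
    LT 297: heading 174 -> 111
    FD 2: (-10.702,-6.53) -> (-11.418,-4.663) [heading=111, draw]
    LT 90: heading 111 -> 201
    -- iteration 4/4 --
    LT 297: heading 201 -> 138
    FD 2: (-11.418,-4.663) -> (-12.905,-3.324) [heading=138, draw]
    LT 90: heading 138 -> 228
  ]
  -- iteration 2/4 --
  FD 13: (-12.905,-3.324) -> (-21.603,-12.985) [heading=228, draw]
  RT 60: heading 228 -> 168
  BK 6: (-21.603,-12.985) -> (-15.735,-14.233) [heading=168, draw]
  REPEAT 4 [
    -- iteration 1/4 --
    LT 297: heading 168 -> 105
    FD 2: (-15.735,-14.233) -> (-16.252,-12.301) [heading=105, draw]
    LT 90: heading 105 -> 195
    -- iteration 2/4 --
    LT 297: heading 195 -> 132
    FD 2: (-16.252,-12.301) -> (-17.59,-10.815) [heading=132, draw]
    LT 90: heading 132 -> 222
    -- iteration 3/4 --
    LT 297: heading 222 -> 159
    FD 2: (-17.59,-10.815) -> (-19.458,-10.098) [heading=159, draw]
    LT 90: heading 159 -> 249
    -- iteration 4/4 --
    LT 297: heading 249 -> 186
    FD 2: (-19.458,-10.098) -> (-21.447,-10.307) [heading=186, draw]
    LT 90: heading 186 -> 276
  ]
  -- iteration 3/4 --
  FD 13: (-21.447,-10.307) -> (-20.088,-23.236) [heading=276, draw]
  RT 60: heading 276 -> 216
  BK 6: (-20.088,-23.236) -> (-15.234,-19.709) [heading=216, draw]
  REPEAT 4 [
    -- iteration 1/4 --
    LT 297: heading 216 -> 153
    FD 2: (-15.234,-19.709) -> (-17.016,-18.801) [heading=153, draw]
    LT 90: heading 153 -> 243
    -- iteration 2/4 --
    LT 297: heading 243 -> 180
    FD 2: (-17.016,-18.801) -> (-19.016,-18.801) [heading=180, draw]
    LT 90: heading 180 -> 270
    -- iteration 3/4 --
    LT 297: heading 270 -> 207
    FD 2: (-19.016,-18.801) -> (-20.798,-19.709) [heading=207, draw]
    LT 90: heading 207 -> 297
    -- iteration 4/4 --
    LT 297: heading 297 -> 234
    FD 2: (-20.798,-19.709) -> (-21.973,-21.327) [heading=234, draw]
    LT 90: heading 234 -> 324
  ]
  -- iteration 4/4 --
  FD 13: (-21.973,-21.327) -> (-11.456,-28.968) [heading=324, draw]
  RT 60: heading 324 -> 264
  BK 6: (-11.456,-28.968) -> (-10.829,-23.001) [heading=264, draw]
  REPEAT 4 [
    -- iteration 1/4 --
    LT 297: heading 264 -> 201
    FD 2: (-10.829,-23.001) -> (-12.696,-23.718) [heading=201, draw]
    LT 90: heading 201 -> 291
    -- iteration 2/4 --
    LT 297: heading 291 -> 228
    FD 2: (-12.696,-23.718) -> (-14.034,-25.204) [heading=228, draw]
    LT 90: heading 228 -> 318
    -- iteration 3/4 --
    LT 297: heading 318 -> 255
    FD 2: (-14.034,-25.204) -> (-14.552,-27.136) [heading=255, draw]
    LT 90: heading 255 -> 345
    -- iteration 4/4 --
    LT 297: heading 345 -> 282
    FD 2: (-14.552,-27.136) -> (-14.136,-29.092) [heading=282, draw]
    LT 90: heading 282 -> 12
  ]
]
LT 60: heading 12 -> 72
Final: pos=(-14.136,-29.092), heading=72, 24 segment(s) drawn
Segments drawn: 24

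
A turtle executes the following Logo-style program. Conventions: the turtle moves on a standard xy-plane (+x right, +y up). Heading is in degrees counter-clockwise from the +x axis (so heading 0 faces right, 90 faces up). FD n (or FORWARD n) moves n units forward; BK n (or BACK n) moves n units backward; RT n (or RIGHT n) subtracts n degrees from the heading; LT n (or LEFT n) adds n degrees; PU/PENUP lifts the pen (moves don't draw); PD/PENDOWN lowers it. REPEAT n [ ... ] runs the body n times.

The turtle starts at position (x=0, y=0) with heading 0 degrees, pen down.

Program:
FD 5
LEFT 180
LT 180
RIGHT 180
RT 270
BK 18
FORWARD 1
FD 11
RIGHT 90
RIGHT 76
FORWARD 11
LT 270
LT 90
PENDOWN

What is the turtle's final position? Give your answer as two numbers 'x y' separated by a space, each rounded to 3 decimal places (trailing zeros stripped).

Executing turtle program step by step:
Start: pos=(0,0), heading=0, pen down
FD 5: (0,0) -> (5,0) [heading=0, draw]
LT 180: heading 0 -> 180
LT 180: heading 180 -> 0
RT 180: heading 0 -> 180
RT 270: heading 180 -> 270
BK 18: (5,0) -> (5,18) [heading=270, draw]
FD 1: (5,18) -> (5,17) [heading=270, draw]
FD 11: (5,17) -> (5,6) [heading=270, draw]
RT 90: heading 270 -> 180
RT 76: heading 180 -> 104
FD 11: (5,6) -> (2.339,16.673) [heading=104, draw]
LT 270: heading 104 -> 14
LT 90: heading 14 -> 104
PD: pen down
Final: pos=(2.339,16.673), heading=104, 5 segment(s) drawn

Answer: 2.339 16.673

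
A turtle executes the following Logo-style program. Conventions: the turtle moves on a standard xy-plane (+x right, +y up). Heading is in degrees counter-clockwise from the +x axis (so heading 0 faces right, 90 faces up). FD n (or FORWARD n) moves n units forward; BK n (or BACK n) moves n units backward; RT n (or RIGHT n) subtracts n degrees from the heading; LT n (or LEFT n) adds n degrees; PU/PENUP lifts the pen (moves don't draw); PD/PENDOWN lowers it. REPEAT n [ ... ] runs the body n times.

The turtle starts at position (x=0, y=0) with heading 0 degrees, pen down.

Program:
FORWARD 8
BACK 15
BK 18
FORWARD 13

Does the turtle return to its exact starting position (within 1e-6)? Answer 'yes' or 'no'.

Answer: no

Derivation:
Executing turtle program step by step:
Start: pos=(0,0), heading=0, pen down
FD 8: (0,0) -> (8,0) [heading=0, draw]
BK 15: (8,0) -> (-7,0) [heading=0, draw]
BK 18: (-7,0) -> (-25,0) [heading=0, draw]
FD 13: (-25,0) -> (-12,0) [heading=0, draw]
Final: pos=(-12,0), heading=0, 4 segment(s) drawn

Start position: (0, 0)
Final position: (-12, 0)
Distance = 12; >= 1e-6 -> NOT closed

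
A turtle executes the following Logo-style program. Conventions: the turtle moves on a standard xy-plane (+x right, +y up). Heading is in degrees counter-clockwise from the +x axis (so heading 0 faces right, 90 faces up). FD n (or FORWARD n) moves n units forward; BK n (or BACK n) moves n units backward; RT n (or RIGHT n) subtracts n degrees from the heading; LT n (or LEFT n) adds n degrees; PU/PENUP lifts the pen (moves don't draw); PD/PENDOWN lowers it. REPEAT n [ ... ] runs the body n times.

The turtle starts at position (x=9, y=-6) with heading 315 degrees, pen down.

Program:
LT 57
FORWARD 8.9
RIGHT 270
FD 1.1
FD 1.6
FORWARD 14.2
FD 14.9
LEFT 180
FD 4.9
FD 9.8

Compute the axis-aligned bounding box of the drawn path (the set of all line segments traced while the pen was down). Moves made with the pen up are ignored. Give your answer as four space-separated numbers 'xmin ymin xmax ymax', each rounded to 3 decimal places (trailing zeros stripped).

Answer: 9 -6 17.706 26.956

Derivation:
Executing turtle program step by step:
Start: pos=(9,-6), heading=315, pen down
LT 57: heading 315 -> 12
FD 8.9: (9,-6) -> (17.706,-4.15) [heading=12, draw]
RT 270: heading 12 -> 102
FD 1.1: (17.706,-4.15) -> (17.477,-3.074) [heading=102, draw]
FD 1.6: (17.477,-3.074) -> (17.144,-1.509) [heading=102, draw]
FD 14.2: (17.144,-1.509) -> (14.192,12.381) [heading=102, draw]
FD 14.9: (14.192,12.381) -> (11.094,26.956) [heading=102, draw]
LT 180: heading 102 -> 282
FD 4.9: (11.094,26.956) -> (12.113,22.163) [heading=282, draw]
FD 9.8: (12.113,22.163) -> (14.15,12.577) [heading=282, draw]
Final: pos=(14.15,12.577), heading=282, 7 segment(s) drawn

Segment endpoints: x in {9, 11.094, 12.113, 14.15, 14.192, 17.144, 17.477, 17.706}, y in {-6, -4.15, -3.074, -1.509, 12.381, 12.577, 22.163, 26.956}
xmin=9, ymin=-6, xmax=17.706, ymax=26.956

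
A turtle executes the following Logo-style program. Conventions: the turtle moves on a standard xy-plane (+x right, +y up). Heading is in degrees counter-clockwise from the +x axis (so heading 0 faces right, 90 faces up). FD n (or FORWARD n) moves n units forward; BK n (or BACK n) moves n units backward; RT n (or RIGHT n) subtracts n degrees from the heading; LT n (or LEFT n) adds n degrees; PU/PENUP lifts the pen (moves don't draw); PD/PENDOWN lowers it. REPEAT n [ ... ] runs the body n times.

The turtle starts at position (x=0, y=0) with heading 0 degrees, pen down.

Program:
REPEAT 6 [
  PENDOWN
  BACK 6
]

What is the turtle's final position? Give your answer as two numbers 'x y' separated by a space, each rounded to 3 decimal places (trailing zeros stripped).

Executing turtle program step by step:
Start: pos=(0,0), heading=0, pen down
REPEAT 6 [
  -- iteration 1/6 --
  PD: pen down
  BK 6: (0,0) -> (-6,0) [heading=0, draw]
  -- iteration 2/6 --
  PD: pen down
  BK 6: (-6,0) -> (-12,0) [heading=0, draw]
  -- iteration 3/6 --
  PD: pen down
  BK 6: (-12,0) -> (-18,0) [heading=0, draw]
  -- iteration 4/6 --
  PD: pen down
  BK 6: (-18,0) -> (-24,0) [heading=0, draw]
  -- iteration 5/6 --
  PD: pen down
  BK 6: (-24,0) -> (-30,0) [heading=0, draw]
  -- iteration 6/6 --
  PD: pen down
  BK 6: (-30,0) -> (-36,0) [heading=0, draw]
]
Final: pos=(-36,0), heading=0, 6 segment(s) drawn

Answer: -36 0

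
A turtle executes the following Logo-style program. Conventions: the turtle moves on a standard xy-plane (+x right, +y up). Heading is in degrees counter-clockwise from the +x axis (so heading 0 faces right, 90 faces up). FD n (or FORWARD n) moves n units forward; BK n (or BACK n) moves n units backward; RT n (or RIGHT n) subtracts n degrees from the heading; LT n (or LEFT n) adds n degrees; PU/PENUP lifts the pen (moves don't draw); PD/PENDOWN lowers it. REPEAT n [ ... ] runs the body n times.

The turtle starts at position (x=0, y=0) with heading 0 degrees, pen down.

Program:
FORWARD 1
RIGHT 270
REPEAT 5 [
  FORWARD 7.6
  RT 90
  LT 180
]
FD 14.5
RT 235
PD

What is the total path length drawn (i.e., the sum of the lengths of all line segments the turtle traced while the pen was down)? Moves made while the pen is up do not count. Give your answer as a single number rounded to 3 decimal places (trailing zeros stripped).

Answer: 53.5

Derivation:
Executing turtle program step by step:
Start: pos=(0,0), heading=0, pen down
FD 1: (0,0) -> (1,0) [heading=0, draw]
RT 270: heading 0 -> 90
REPEAT 5 [
  -- iteration 1/5 --
  FD 7.6: (1,0) -> (1,7.6) [heading=90, draw]
  RT 90: heading 90 -> 0
  LT 180: heading 0 -> 180
  -- iteration 2/5 --
  FD 7.6: (1,7.6) -> (-6.6,7.6) [heading=180, draw]
  RT 90: heading 180 -> 90
  LT 180: heading 90 -> 270
  -- iteration 3/5 --
  FD 7.6: (-6.6,7.6) -> (-6.6,0) [heading=270, draw]
  RT 90: heading 270 -> 180
  LT 180: heading 180 -> 0
  -- iteration 4/5 --
  FD 7.6: (-6.6,0) -> (1,0) [heading=0, draw]
  RT 90: heading 0 -> 270
  LT 180: heading 270 -> 90
  -- iteration 5/5 --
  FD 7.6: (1,0) -> (1,7.6) [heading=90, draw]
  RT 90: heading 90 -> 0
  LT 180: heading 0 -> 180
]
FD 14.5: (1,7.6) -> (-13.5,7.6) [heading=180, draw]
RT 235: heading 180 -> 305
PD: pen down
Final: pos=(-13.5,7.6), heading=305, 7 segment(s) drawn

Segment lengths:
  seg 1: (0,0) -> (1,0), length = 1
  seg 2: (1,0) -> (1,7.6), length = 7.6
  seg 3: (1,7.6) -> (-6.6,7.6), length = 7.6
  seg 4: (-6.6,7.6) -> (-6.6,0), length = 7.6
  seg 5: (-6.6,0) -> (1,0), length = 7.6
  seg 6: (1,0) -> (1,7.6), length = 7.6
  seg 7: (1,7.6) -> (-13.5,7.6), length = 14.5
Total = 53.5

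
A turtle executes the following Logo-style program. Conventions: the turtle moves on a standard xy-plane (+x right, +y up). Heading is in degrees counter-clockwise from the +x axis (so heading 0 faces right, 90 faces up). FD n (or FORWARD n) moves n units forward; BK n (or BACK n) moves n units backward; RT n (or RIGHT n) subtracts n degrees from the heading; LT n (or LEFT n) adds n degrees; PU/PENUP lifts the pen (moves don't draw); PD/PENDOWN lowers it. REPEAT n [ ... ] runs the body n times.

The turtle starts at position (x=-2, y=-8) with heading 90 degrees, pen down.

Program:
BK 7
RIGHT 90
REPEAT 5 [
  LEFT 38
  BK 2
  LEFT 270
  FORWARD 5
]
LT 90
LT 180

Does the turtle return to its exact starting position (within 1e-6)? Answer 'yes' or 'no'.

Answer: no

Derivation:
Executing turtle program step by step:
Start: pos=(-2,-8), heading=90, pen down
BK 7: (-2,-8) -> (-2,-15) [heading=90, draw]
RT 90: heading 90 -> 0
REPEAT 5 [
  -- iteration 1/5 --
  LT 38: heading 0 -> 38
  BK 2: (-2,-15) -> (-3.576,-16.231) [heading=38, draw]
  LT 270: heading 38 -> 308
  FD 5: (-3.576,-16.231) -> (-0.498,-20.171) [heading=308, draw]
  -- iteration 2/5 --
  LT 38: heading 308 -> 346
  BK 2: (-0.498,-20.171) -> (-2.438,-19.688) [heading=346, draw]
  LT 270: heading 346 -> 256
  FD 5: (-2.438,-19.688) -> (-3.648,-24.539) [heading=256, draw]
  -- iteration 3/5 --
  LT 38: heading 256 -> 294
  BK 2: (-3.648,-24.539) -> (-4.461,-22.712) [heading=294, draw]
  LT 270: heading 294 -> 204
  FD 5: (-4.461,-22.712) -> (-9.029,-24.746) [heading=204, draw]
  -- iteration 4/5 --
  LT 38: heading 204 -> 242
  BK 2: (-9.029,-24.746) -> (-8.09,-22.98) [heading=242, draw]
  LT 270: heading 242 -> 152
  FD 5: (-8.09,-22.98) -> (-12.505,-20.632) [heading=152, draw]
  -- iteration 5/5 --
  LT 38: heading 152 -> 190
  BK 2: (-12.505,-20.632) -> (-10.535,-20.285) [heading=190, draw]
  LT 270: heading 190 -> 100
  FD 5: (-10.535,-20.285) -> (-11.404,-15.361) [heading=100, draw]
]
LT 90: heading 100 -> 190
LT 180: heading 190 -> 10
Final: pos=(-11.404,-15.361), heading=10, 11 segment(s) drawn

Start position: (-2, -8)
Final position: (-11.404, -15.361)
Distance = 11.942; >= 1e-6 -> NOT closed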